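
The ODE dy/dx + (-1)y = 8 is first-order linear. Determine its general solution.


P(x) = -1 ⇒ μ = e^(-x).
(μ y)' = 8e^(-x) ⇒ μ y = -8e^(-x) + C.
Divide by μ: y = -8 + Ce^(x).


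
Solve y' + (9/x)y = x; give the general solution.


P(x) = 9/x ⇒ μ = x^9.
(x^9 y)' = x^9·x^1 = x^10.
Integrate: x^9 y = x^11/(11) + C.
Solve for y: y = (1/11)x^2 + C/x^9.


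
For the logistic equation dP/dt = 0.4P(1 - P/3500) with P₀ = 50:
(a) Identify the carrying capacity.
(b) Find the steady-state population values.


Logistic ODE dP/dt = 0.4P(1 - P/3500) has equilibria where dP/dt = 0, i.e. P = 0 or P = 3500.
The coefficient (1 - P/K) = 0 when P = K, identifying K = 3500 as the carrying capacity.
(a) K = 3500; (b) equilibria P = 0 and P = 3500.


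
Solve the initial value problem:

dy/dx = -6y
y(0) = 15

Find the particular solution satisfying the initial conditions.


General solution of y' = -6y is y = Ce^(-6x).
Apply y(0) = 15: C = 15.
Particular solution: y = 15e^(-6x).


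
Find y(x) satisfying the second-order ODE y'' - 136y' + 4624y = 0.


Characteristic equation: r² - 136r + 4624 = 0, i.e. (r - 68)² = 0.
Repeated root r = 68; include an x factor for the second linearly independent solution.
General solution: y = (C₁ + C₂x)e^(68x).


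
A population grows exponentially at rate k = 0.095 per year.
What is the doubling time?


Exponential growth: P(t) = P₀ e^(0.095t). Set P(t)/P₀ = 2: e^(0.095t) = 2.
Solve: t = ln(2)/0.095 ≈ 7.30 years.


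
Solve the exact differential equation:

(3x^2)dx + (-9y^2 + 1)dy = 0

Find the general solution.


Check exactness: ∂M/∂y = 0 and ∂N/∂x = 0; equal, so the equation is exact.
Integrate M with respect to x (treating y as constant): ∫M dx = x^3 + h(y).
Differentiate w.r.t. y and set equal to N: the x-dependent terms already match, leaving h'(y) = -9y^2 + 1. Integrate: h(y) = -3y^3 + y.
So F(x,y) = -3y^3 + y + x^3.
General solution: -3y^3 + y + x^3 = C.


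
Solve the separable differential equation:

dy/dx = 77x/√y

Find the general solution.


Separate: √y dy = 77x dx.
Integrate: (2/3)y^(3/2) = (77/2)x² + C.


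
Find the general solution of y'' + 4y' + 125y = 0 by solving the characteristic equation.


Characteristic equation: r² + 4r + 125 = 0.
Discriminant is negative; roots r = -2 ± 11i (complex conjugate pair).
General solution uses e^(α x)(C₁ cos(β x) + C₂ sin(β x)): y = e^(-2x)(C₁cos(11x) + C₂sin(11x)).


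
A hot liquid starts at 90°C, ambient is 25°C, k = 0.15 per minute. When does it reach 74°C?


From T(t) = T_a + (T₀ - T_a)e^(-kt), set T(t) = 74:
(74 - 25) / (90 - 25) = e^(-0.15t), so t = -ln(0.754)/0.15 ≈ 1.9 minutes.


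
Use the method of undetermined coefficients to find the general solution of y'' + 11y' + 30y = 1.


Characteristic roots of r² + 11r + 30 = 0 are -6, -5.
y_h = C₁e^(-6x) + C₂e^(-5x).
Constant forcing; try y_p = A. Then 30A = 1 ⇒ A = 1/30.
General solution: y = C₁e^(-6x) + C₂e^(-5x) + 1/30.


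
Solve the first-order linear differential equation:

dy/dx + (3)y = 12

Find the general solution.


P(x) = 3, Q(x) = 12; integrating factor μ = e^(3x).
(μ y)' = 12e^(3x) ⇒ μ y = 4e^(3x) + C.
Divide by μ: y = 4 + Ce^(-3x).


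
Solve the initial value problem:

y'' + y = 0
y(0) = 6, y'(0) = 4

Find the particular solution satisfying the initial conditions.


Characteristic roots of r² + 1 = 0 are ±1i, so y = C₁cos(x) + C₂sin(x).
Apply y(0) = 6: C₁ = 6. Differentiate and apply y'(0) = 4: 1·C₂ = 4, so C₂ = 4.
Particular solution: y = 6cos(x) + 4sin(x).


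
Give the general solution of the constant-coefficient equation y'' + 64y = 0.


Characteristic equation: r² + 64 = 0.
Discriminant is negative; roots r = 0 ± 8i (complex conjugate pair).
General solution uses e^(α x)(C₁ cos(β x) + C₂ sin(β x)): y = C₁cos(8x) + C₂sin(8x).


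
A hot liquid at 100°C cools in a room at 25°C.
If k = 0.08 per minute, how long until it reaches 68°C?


From T(t) = T_a + (T₀ - T_a)e^(-kt), set T(t) = 68:
(68 - 25) / (100 - 25) = e^(-0.08t), so t = -ln(0.573)/0.08 ≈ 7.0 minutes.


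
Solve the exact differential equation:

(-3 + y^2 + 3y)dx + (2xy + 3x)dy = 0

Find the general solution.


Check exactness: ∂M/∂y = 2y + 3 and ∂N/∂x = 2y + 3; equal, so the equation is exact.
Integrate M with respect to x (treating y as constant): ∫M dx = -3x + xy^2 + 3xy + h(y).
Differentiate w.r.t. y and set equal to N: all terms match, so h'(y) = 0 and h is a constant absorbed into C.
General solution: -3x + xy^2 + 3xy = C.


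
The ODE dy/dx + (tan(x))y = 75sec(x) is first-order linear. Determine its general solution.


P(x) = tan(x) ⇒ μ = e^(∫tan(x)dx) = sec(x).
(sec(x) y)' = 75sec²(x) ⇒ sec(x) y = 75tan(x) + C.
Multiply by cos(x): y = 75sin(x) + C·cos(x).


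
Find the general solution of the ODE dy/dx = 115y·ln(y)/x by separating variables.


Separate: dy/[y ln(y)] = 115 dx/x.
Substitute u = ln(y): du/u = 115 dx/x.
Integrate: ln|ln(y)| = 115ln|x| + C₀, hence ln(y) = C·x^115.


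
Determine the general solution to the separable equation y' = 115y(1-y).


Separate: dy/[y(1-y)] = 115 dx.
Partial fractions: 1/[y(1-y)] = 1/y + 1/(1-y).
Integrate: ln|y/(1-y)| = 115x + C₀.
Solve for y: y = 1/(1 + Ce^(-115x)).


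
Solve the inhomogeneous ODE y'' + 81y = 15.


Homogeneous part: r² + 81 = 0 ⇒ r = ±9i, so y_h = C₁cos(9x) + C₂sin(9x).
Try constant y_p = A; plug in: 81A = 15 ⇒ A = 5/27.
General solution: y = C₁cos(9x) + C₂sin(9x) + 5/27.


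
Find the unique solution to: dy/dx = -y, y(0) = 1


General solution of y' = -y is y = Ce^(-x).
Apply y(0) = 1: C = 1.
Particular solution: y = e^(-x).


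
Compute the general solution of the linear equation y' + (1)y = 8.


P(x) = 1, Q(x) = 8; integrating factor μ = e^(x).
(μ y)' = 8e^(x) ⇒ μ y = 8e^(x) + C.
Divide by μ: y = 8 + Ce^(-x).


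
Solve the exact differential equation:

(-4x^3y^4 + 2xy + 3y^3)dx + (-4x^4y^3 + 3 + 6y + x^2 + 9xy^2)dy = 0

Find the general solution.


Check exactness: ∂M/∂y = -16x^3y^3 + 2x + 9y^2 and ∂N/∂x = -16x^3y^3 + 2x + 9y^2; equal, so the equation is exact.
Integrate M with respect to x (treating y as constant): ∫M dx = -x^4y^4 + x^2y + 3xy^3 + h(y).
Differentiate w.r.t. y and set equal to N: the x-dependent terms already match, leaving h'(y) = 3 + 6y. Integrate: h(y) = 3y + 3y^2.
So F(x,y) = -x^4y^4 + 3y + 3y^2 + x^2y + 3xy^3.
General solution: -x^4y^4 + 3y + 3y^2 + x^2y + 3xy^3 = C.


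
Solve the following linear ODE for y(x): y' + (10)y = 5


P(x) = 10, Q(x) = 5; integrating factor μ = e^(10x).
(μ y)' = 5e^(10x) ⇒ μ y = (1/2)e^(10x) + C.
Divide by μ: y = 1/2 + Ce^(-10x).


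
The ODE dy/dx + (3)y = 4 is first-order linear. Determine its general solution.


P(x) = 3, Q(x) = 4; integrating factor μ = e^(3x).
(μ y)' = 4e^(3x) ⇒ μ y = (4/3)e^(3x) + C.
Divide by μ: y = 4/3 + Ce^(-3x).


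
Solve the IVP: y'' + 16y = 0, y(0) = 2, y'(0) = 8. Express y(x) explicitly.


Characteristic roots of r² + 16 = 0 are ±4i, so y = C₁cos(4x) + C₂sin(4x).
Apply y(0) = 2: C₁ = 2. Differentiate and apply y'(0) = 8: 4·C₂ = 8, so C₂ = 2.
Particular solution: y = 2cos(4x) + 2sin(4x).


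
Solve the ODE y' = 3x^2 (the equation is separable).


Integrate both sides with respect to x: y = ∫ 3x^2 dx = x^3 + C.


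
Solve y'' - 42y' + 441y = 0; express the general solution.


Characteristic equation: r² - 42r + 441 = 0, i.e. (r - 21)² = 0.
Repeated root r = 21; include an x factor for the second linearly independent solution.
General solution: y = (C₁ + C₂x)e^(21x).


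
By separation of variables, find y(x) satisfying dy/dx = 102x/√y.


Separate: √y dy = 102x dx.
Integrate: (2/3)y^(3/2) = 51x² + C.


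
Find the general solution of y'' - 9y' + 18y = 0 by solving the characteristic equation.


Characteristic equation: r² - 9r + 18 = 0.
Factor: (r - 6)(r - 3) = 0 ⇒ r = 6, 3 (distinct real).
General solution: y = C₁e^(6x) + C₂e^(3x).


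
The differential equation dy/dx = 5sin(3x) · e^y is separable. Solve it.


Separate: e^(-y) dy = 5sin(3x) dx.
Integrate: -e^(-y) = -(5/3)cos(3x) + C₀.
Rearrange: e^(-y) = (5/3)cos(3x) + C.


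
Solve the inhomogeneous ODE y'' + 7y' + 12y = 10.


Characteristic roots of r² + 7r + 12 = 0 are -3, -4.
y_h = C₁e^(-3x) + C₂e^(-4x).
Constant forcing; try y_p = A. Then 12A = 10 ⇒ A = 5/6.
General solution: y = C₁e^(-3x) + C₂e^(-4x) + 5/6.


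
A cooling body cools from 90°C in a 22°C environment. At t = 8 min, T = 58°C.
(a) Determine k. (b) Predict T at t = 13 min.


Newton's law: T(t) = T_a + (T₀ - T_a)e^(-kt).
(a) Use T(8) = 58: (58 - 22)/(90 - 22) = e^(-k·8), so k = -ln(0.529)/8 ≈ 0.0795.
(b) Apply k to t = 13: T(13) = 22 + (68)e^(-1.033) ≈ 46.2°C.


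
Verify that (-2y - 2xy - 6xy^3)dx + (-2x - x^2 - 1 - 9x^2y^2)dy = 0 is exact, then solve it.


Check exactness: ∂M/∂y = -2 - 2x - 18xy^2 and ∂N/∂x = -2 - 2x - 18xy^2; equal, so the equation is exact.
Integrate M with respect to x (treating y as constant): ∫M dx = -2xy - x^2y - 3x^2y^3 + h(y).
Differentiate w.r.t. y and set equal to N: the x-dependent terms already match, leaving h'(y) = -1. Integrate: h(y) = -y.
So F(x,y) = -2xy - x^2y - y - 3x^2y^3.
General solution: -2xy - x^2y - y - 3x^2y^3 = C.


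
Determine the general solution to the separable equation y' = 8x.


Integrate both sides with respect to x: y = ∫ 8x dx = 4x^2 + C.


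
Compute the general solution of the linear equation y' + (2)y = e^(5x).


P(x) = 2 ⇒ μ = e^(2x).
(μ y)' = e^(7x) ⇒ μ y = e^(7x)/7 + C.
Divide by μ: y = (1/7)e^(5x) + Ce^(-2x).


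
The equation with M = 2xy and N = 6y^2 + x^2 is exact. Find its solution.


Check exactness: ∂M/∂y = 2x and ∂N/∂x = 2x; equal, so the equation is exact.
Integrate M with respect to x (treating y as constant): ∫M dx = x^2y + h(y).
Differentiate w.r.t. y and set equal to N: the x-dependent terms already match, leaving h'(y) = 6y^2. Integrate: h(y) = 2y^3.
So F(x,y) = 2y^3 + x^2y.
General solution: 2y^3 + x^2y = C.


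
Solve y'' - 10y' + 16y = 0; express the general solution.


Characteristic equation: r² - 10r + 16 = 0.
Factor: (r - 2)(r - 8) = 0 ⇒ r = 2, 8 (distinct real).
General solution: y = C₁e^(2x) + C₂e^(8x).


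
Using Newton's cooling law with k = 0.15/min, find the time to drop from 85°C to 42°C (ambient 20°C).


From T(t) = T_a + (T₀ - T_a)e^(-kt), set T(t) = 42:
(42 - 20) / (85 - 20) = e^(-0.15t), so t = -ln(0.338)/0.15 ≈ 7.2 minutes.


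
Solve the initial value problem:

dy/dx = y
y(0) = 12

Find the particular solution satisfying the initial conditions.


General solution of y' = y is y = Ce^(x).
Apply y(0) = 12: C = 12.
Particular solution: y = 12e^(x).


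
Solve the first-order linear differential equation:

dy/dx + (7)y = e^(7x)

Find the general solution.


P(x) = 7 ⇒ μ = e^(7x).
(μ y)' = e^(14x) ⇒ μ y = (1/14)e^(14x) + C.
Divide by μ: y = (1/14)e^(7x) + Ce^(-7x).


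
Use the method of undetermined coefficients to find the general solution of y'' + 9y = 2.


Homogeneous part: r² + 9 = 0 ⇒ r = ±3i, so y_h = C₁cos(3x) + C₂sin(3x).
Try constant y_p = A; plug in: 9A = 2 ⇒ A = 2/9.
General solution: y = C₁cos(3x) + C₂sin(3x) + 2/9.


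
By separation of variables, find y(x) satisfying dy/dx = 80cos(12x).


g(y) = 1, so integrate directly: y = ∫ 80cos(12x) dx = (20/3)sin(12x) + C.


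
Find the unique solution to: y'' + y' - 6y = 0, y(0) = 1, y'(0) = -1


Characteristic roots of r² + r - 6 = 0 are -3, 2.
General solution y = c₁ e^(-3x) + c₂ e^(2x).
Apply y(0) = 1: c₁ + c₂ = 1. Apply y'(0) = -1: -3 c₁ + 2 c₂ = -1.
Solve: c₁ = 3/5, c₂ = 2/5.
Particular solution: y = (3/5)e^(-3x) + (2/5)e^(2x).


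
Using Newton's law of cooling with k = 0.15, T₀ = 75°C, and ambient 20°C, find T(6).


Newton's law: dT/dt = -k(T - T_a) has solution T(t) = T_a + (T₀ - T_a)e^(-kt).
Plug in T_a = 20, T₀ = 75, k = 0.15, t = 6: T(6) = 20 + (55)e^(-0.90) ≈ 42.4°C.


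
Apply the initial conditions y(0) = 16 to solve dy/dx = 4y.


General solution of y' = 4y is y = Ce^(4x).
Apply y(0) = 16: C = 16.
Particular solution: y = 16e^(4x).


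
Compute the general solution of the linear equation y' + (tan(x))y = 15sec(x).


P(x) = tan(x) ⇒ μ = e^(∫tan(x)dx) = sec(x).
(sec(x) y)' = 15sec²(x) ⇒ sec(x) y = 15tan(x) + C.
Multiply by cos(x): y = 15sin(x) + C·cos(x).


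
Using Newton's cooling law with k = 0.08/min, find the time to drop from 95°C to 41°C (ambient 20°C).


From T(t) = T_a + (T₀ - T_a)e^(-kt), set T(t) = 41:
(41 - 20) / (95 - 20) = e^(-0.08t), so t = -ln(0.280)/0.08 ≈ 15.9 minutes.


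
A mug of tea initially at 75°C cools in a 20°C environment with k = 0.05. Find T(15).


Newton's law: dT/dt = -k(T - T_a) has solution T(t) = T_a + (T₀ - T_a)e^(-kt).
Plug in T_a = 20, T₀ = 75, k = 0.05, t = 15: T(15) = 20 + (55)e^(-0.75) ≈ 46.0°C.


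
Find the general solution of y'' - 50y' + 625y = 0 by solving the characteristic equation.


Characteristic equation: r² - 50r + 625 = 0, i.e. (r - 25)² = 0.
Repeated root r = 25; include an x factor for the second linearly independent solution.
General solution: y = (C₁ + C₂x)e^(25x).


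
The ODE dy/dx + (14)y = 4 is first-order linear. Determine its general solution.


P(x) = 14, Q(x) = 4; integrating factor μ = e^(14x).
(μ y)' = 4e^(14x) ⇒ μ y = (2/7)e^(14x) + C.
Divide by μ: y = 2/7 + Ce^(-14x).


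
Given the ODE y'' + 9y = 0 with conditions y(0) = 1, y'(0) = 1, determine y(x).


Characteristic roots of r² + 9 = 0 are ±3i, so y = C₁cos(3x) + C₂sin(3x).
Apply y(0) = 1: C₁ = 1. Differentiate and apply y'(0) = 1: 3·C₂ = 1, so C₂ = 1/3.
Particular solution: y = cos(3x) + (1/3)sin(3x).


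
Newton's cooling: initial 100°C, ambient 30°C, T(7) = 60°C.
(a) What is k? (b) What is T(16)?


Newton's law: T(t) = T_a + (T₀ - T_a)e^(-kt).
(a) Use T(7) = 60: (60 - 30)/(100 - 30) = e^(-k·7), so k = -ln(0.429)/7 ≈ 0.1210.
(b) Apply k to t = 16: T(16) = 30 + (70)e^(-1.937) ≈ 40.1°C.


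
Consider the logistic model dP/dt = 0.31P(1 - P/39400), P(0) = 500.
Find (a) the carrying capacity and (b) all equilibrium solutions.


Logistic ODE dP/dt = 0.31P(1 - P/39400) has equilibria where dP/dt = 0, i.e. P = 0 or P = 39400.
The coefficient (1 - P/K) = 0 when P = K, identifying K = 39400 as the carrying capacity.
(a) K = 39400; (b) equilibria P = 0 and P = 39400.


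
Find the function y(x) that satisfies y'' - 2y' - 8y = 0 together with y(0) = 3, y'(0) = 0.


Characteristic roots of r² - 2r - 8 = 0 are -2, 4.
General solution y = c₁ e^(-2x) + c₂ e^(4x).
Apply y(0) = 3: c₁ + c₂ = 3. Apply y'(0) = 0: -2 c₁ + 4 c₂ = 0.
Solve: c₁ = 2, c₂ = 1.
Particular solution: y = 2e^(-2x) + e^(4x).


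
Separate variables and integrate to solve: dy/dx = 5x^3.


Integrate both sides with respect to x: y = ∫ 5x^3 dx = (5/4)x^4 + C.


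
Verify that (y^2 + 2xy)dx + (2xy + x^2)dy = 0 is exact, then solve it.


Check exactness: ∂M/∂y = 2y + 2x and ∂N/∂x = 2y + 2x; equal, so the equation is exact.
Integrate M with respect to x (treating y as constant): ∫M dx = xy^2 + x^2y + h(y).
Differentiate w.r.t. y and set equal to N: all terms match, so h'(y) = 0 and h is a constant absorbed into C.
General solution: xy^2 + x^2y = C.


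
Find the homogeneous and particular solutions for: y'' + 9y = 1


Homogeneous part: r² + 9 = 0 ⇒ r = ±3i, so y_h = C₁cos(3x) + C₂sin(3x).
Try constant y_p = A; plug in: 9A = 1 ⇒ A = 1/9.
General solution: y = C₁cos(3x) + C₂sin(3x) + 1/9.


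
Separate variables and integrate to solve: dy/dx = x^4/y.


Separate variables: y dy = x^4 dx.
Integrate both sides: y²/2 = (1/5)x^5 + C₀.
Multiply by 2: y² = (2/5)x^5 + C.


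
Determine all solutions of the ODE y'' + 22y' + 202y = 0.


Characteristic equation: r² + 22r + 202 = 0.
Discriminant is negative; roots r = -11 ± 9i (complex conjugate pair).
General solution uses e^(α x)(C₁ cos(β x) + C₂ sin(β x)): y = e^(-11x)(C₁cos(9x) + C₂sin(9x)).


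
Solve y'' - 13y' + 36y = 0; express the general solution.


Characteristic equation: r² - 13r + 36 = 0.
Factor: (r - 4)(r - 9) = 0 ⇒ r = 4, 9 (distinct real).
General solution: y = C₁e^(4x) + C₂e^(9x).


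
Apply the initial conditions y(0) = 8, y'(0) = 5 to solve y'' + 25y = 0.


Characteristic roots of r² + 25 = 0 are ±5i, so y = C₁cos(5x) + C₂sin(5x).
Apply y(0) = 8: C₁ = 8. Differentiate and apply y'(0) = 5: 5·C₂ = 5, so C₂ = 1.
Particular solution: y = 8cos(5x) + sin(5x).


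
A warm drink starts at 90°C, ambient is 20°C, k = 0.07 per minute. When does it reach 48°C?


From T(t) = T_a + (T₀ - T_a)e^(-kt), set T(t) = 48:
(48 - 20) / (90 - 20) = e^(-0.07t), so t = -ln(0.400)/0.07 ≈ 13.1 minutes.


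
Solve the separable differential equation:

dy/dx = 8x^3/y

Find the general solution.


Separate variables: y dy = 8x^3 dx.
Integrate both sides: y²/2 = 2x^4 + C₀.
Multiply by 2: y² = 4x^4 + C.


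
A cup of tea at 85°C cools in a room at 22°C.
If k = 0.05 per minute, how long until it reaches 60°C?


From T(t) = T_a + (T₀ - T_a)e^(-kt), set T(t) = 60:
(60 - 22) / (85 - 22) = e^(-0.05t), so t = -ln(0.603)/0.05 ≈ 10.1 minutes.


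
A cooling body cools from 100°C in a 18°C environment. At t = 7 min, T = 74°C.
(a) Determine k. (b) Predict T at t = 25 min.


Newton's law: T(t) = T_a + (T₀ - T_a)e^(-kt).
(a) Use T(7) = 74: (74 - 18)/(100 - 18) = e^(-k·7), so k = -ln(0.683)/7 ≈ 0.0545.
(b) Apply k to t = 25: T(25) = 18 + (82)e^(-1.362) ≈ 39.0°C.


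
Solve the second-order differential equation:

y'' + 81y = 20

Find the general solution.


Homogeneous part: r² + 81 = 0 ⇒ r = ±9i, so y_h = C₁cos(9x) + C₂sin(9x).
Try constant y_p = A; plug in: 81A = 20 ⇒ A = 20/81.
General solution: y = C₁cos(9x) + C₂sin(9x) + 20/81.


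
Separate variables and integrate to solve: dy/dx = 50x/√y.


Separate: √y dy = 50x dx.
Integrate: (2/3)y^(3/2) = 25x² + C.


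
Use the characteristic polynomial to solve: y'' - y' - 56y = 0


Characteristic equation: r² - r - 56 = 0.
Factor: (r - 8)(r + 7) = 0 ⇒ r = 8, -7 (distinct real).
General solution: y = C₁e^(8x) + C₂e^(-7x).


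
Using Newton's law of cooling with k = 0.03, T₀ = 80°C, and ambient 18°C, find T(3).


Newton's law: dT/dt = -k(T - T_a) has solution T(t) = T_a + (T₀ - T_a)e^(-kt).
Plug in T_a = 18, T₀ = 80, k = 0.03, t = 3: T(3) = 18 + (62)e^(-0.09) ≈ 74.7°C.


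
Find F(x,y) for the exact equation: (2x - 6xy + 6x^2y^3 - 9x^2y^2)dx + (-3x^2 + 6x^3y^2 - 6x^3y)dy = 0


Check exactness: ∂M/∂y = -6x + 18x^2y^2 - 18x^2y and ∂N/∂x = -6x + 18x^2y^2 - 18x^2y; equal, so the equation is exact.
Integrate M with respect to x (treating y as constant): ∫M dx = x^2 - 3x^2y + 2x^3y^3 - 3x^3y^2 + h(y).
Differentiate w.r.t. y and set equal to N: all terms match, so h'(y) = 0 and h is a constant absorbed into C.
General solution: x^2 - 3x^2y + 2x^3y^3 - 3x^3y^2 = C.


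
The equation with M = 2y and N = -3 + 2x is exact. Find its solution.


Check exactness: ∂M/∂y = 2 and ∂N/∂x = 2; equal, so the equation is exact.
Integrate M with respect to x (treating y as constant): ∫M dx = 2xy + h(y).
Differentiate w.r.t. y and set equal to N: the x-dependent terms already match, leaving h'(y) = -3. Integrate: h(y) = -3y.
So F(x,y) = -3y + 2xy.
General solution: -3y + 2xy = C.


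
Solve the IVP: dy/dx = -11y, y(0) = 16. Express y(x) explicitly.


General solution of y' = -11y is y = Ce^(-11x).
Apply y(0) = 16: C = 16.
Particular solution: y = 16e^(-11x).


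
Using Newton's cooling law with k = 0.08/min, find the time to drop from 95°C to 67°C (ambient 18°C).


From T(t) = T_a + (T₀ - T_a)e^(-kt), set T(t) = 67:
(67 - 18) / (95 - 18) = e^(-0.08t), so t = -ln(0.636)/0.08 ≈ 5.6 minutes.


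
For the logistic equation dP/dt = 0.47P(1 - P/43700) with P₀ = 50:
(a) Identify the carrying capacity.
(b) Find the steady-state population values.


Logistic ODE dP/dt = 0.47P(1 - P/43700) has equilibria where dP/dt = 0, i.e. P = 0 or P = 43700.
The coefficient (1 - P/K) = 0 when P = K, identifying K = 43700 as the carrying capacity.
(a) K = 43700; (b) equilibria P = 0 and P = 43700.


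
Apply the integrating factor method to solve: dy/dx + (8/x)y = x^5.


P(x) = 8/x ⇒ μ = x^8.
(x^8 y)' = x^8·x^5 = x^13.
Integrate: x^8 y = x^14/(14) + C.
Solve for y: y = (1/14)x^6 + C/x^8.


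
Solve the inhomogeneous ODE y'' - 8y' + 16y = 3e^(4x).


Characteristic polynomial (r - 4)² = 0; repeated root r = 4.
y_h = (C₁ + C₂x)e^(4x). Forcing matches the repeated root (resonance), so try y_p = Ax² e^(4x).
Substitute and solve for A: 2A = 3, so A = 3/2.
General solution: y = (C₁ + C₂x + (3/2)x²)e^(4x).


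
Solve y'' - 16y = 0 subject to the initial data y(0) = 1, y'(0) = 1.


Characteristic roots of r² - 16 = 0 are 4, -4.
General solution y = c₁ e^(4x) + c₂ e^(-4x).
Apply y(0) = 1: c₁ + c₂ = 1. Apply y'(0) = 1: 4 c₁ - 4 c₂ = 1.
Solve: c₁ = 5/8, c₂ = 3/8.
Particular solution: y = (5/8)e^(4x) + (3/8)e^(-4x).


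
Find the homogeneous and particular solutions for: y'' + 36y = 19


Homogeneous part: r² + 36 = 0 ⇒ r = ±6i, so y_h = C₁cos(6x) + C₂sin(6x).
Try constant y_p = A; plug in: 36A = 19 ⇒ A = 19/36.
General solution: y = C₁cos(6x) + C₂sin(6x) + 19/36.


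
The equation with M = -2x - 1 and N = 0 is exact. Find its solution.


Check exactness: ∂M/∂y = 0 and ∂N/∂x = 0; equal, so the equation is exact.
Integrate M with respect to x (treating y as constant): ∫M dx = -x^2 - x + h(y).
Differentiate w.r.t. y and set equal to N: all terms match, so h'(y) = 0 and h is a constant absorbed into C.
General solution: -x^2 - x = C.


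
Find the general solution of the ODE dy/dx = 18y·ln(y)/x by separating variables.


Separate: dy/[y ln(y)] = 18 dx/x.
Substitute u = ln(y): du/u = 18 dx/x.
Integrate: ln|ln(y)| = 18ln|x| + C₀, hence ln(y) = C·x^18.


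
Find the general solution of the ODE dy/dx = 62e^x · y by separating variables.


Separate variables: dy/y = 62e^x dx.
Integrate: ln|y| = 62e^x + C₀.
Exponentiate: y = Ce^(62e^x).


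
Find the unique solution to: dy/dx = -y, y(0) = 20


General solution of y' = -y is y = Ce^(-x).
Apply y(0) = 20: C = 20.
Particular solution: y = 20e^(-x).


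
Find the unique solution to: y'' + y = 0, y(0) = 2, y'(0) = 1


Characteristic roots of r² + 1 = 0 are ±1i, so y = C₁cos(x) + C₂sin(x).
Apply y(0) = 2: C₁ = 2. Differentiate and apply y'(0) = 1: 1·C₂ = 1, so C₂ = 1.
Particular solution: y = 2cos(x) + sin(x).


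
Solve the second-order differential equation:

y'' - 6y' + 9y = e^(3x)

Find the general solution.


Characteristic polynomial (r - 3)² = 0; repeated root r = 3.
y_h = (C₁ + C₂x)e^(3x). Forcing matches the repeated root (resonance), so try y_p = Ax² e^(3x).
Substitute and solve for A: 2A = 1, so A = 1/2.
General solution: y = (C₁ + C₂x + (1/2)x²)e^(3x).


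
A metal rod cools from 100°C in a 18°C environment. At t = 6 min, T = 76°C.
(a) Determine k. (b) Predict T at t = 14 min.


Newton's law: T(t) = T_a + (T₀ - T_a)e^(-kt).
(a) Use T(6) = 76: (76 - 18)/(100 - 18) = e^(-k·6), so k = -ln(0.707)/6 ≈ 0.0577.
(b) Apply k to t = 14: T(14) = 18 + (82)e^(-0.808) ≈ 54.6°C.


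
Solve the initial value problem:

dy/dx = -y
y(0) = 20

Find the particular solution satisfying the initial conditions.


General solution of y' = -y is y = Ce^(-x).
Apply y(0) = 20: C = 20.
Particular solution: y = 20e^(-x).


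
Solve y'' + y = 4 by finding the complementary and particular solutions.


Homogeneous part: r² + 1 = 0 ⇒ r = ±1i, so y_h = C₁cos(x) + C₂sin(x).
Try constant y_p = A; plug in: 1A = 4 ⇒ A = 4.
General solution: y = C₁cos(x) + C₂sin(x) + 4.


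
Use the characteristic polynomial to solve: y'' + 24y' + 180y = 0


Characteristic equation: r² + 24r + 180 = 0.
Discriminant is negative; roots r = -12 ± 6i (complex conjugate pair).
General solution uses e^(α x)(C₁ cos(β x) + C₂ sin(β x)): y = e^(-12x)(C₁cos(6x) + C₂sin(6x)).


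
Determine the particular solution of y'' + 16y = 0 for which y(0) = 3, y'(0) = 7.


Characteristic roots of r² + 16 = 0 are ±4i, so y = C₁cos(4x) + C₂sin(4x).
Apply y(0) = 3: C₁ = 3. Differentiate and apply y'(0) = 7: 4·C₂ = 7, so C₂ = 7/4.
Particular solution: y = 3cos(4x) + (7/4)sin(4x).


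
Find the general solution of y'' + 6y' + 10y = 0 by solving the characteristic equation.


Characteristic equation: r² + 6r + 10 = 0.
Discriminant is negative; roots r = -3 ± 1i (complex conjugate pair).
General solution uses e^(α x)(C₁ cos(β x) + C₂ sin(β x)): y = e^(-3x)(C₁cos(x) + C₂sin(x)).


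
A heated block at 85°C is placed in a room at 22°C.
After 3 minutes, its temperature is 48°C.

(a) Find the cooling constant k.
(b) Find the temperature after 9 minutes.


Newton's law: T(t) = T_a + (T₀ - T_a)e^(-kt).
(a) Use T(3) = 48: (48 - 22)/(85 - 22) = e^(-k·3), so k = -ln(0.413)/3 ≈ 0.2950.
(b) Apply k to t = 9: T(9) = 22 + (63)e^(-2.655) ≈ 26.4°C.


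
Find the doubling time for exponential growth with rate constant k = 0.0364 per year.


Exponential growth: P(t) = P₀ e^(0.0364t). Set P(t)/P₀ = 2: e^(0.0364t) = 2.
Solve: t = ln(2)/0.0364 ≈ 19.04 years.


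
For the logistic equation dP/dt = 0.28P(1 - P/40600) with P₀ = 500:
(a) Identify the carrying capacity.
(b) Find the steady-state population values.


Logistic ODE dP/dt = 0.28P(1 - P/40600) has equilibria where dP/dt = 0, i.e. P = 0 or P = 40600.
The coefficient (1 - P/K) = 0 when P = K, identifying K = 40600 as the carrying capacity.
(a) K = 40600; (b) equilibria P = 0 and P = 40600.


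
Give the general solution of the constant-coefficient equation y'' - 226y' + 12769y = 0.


Characteristic equation: r² - 226r + 12769 = 0, i.e. (r - 113)² = 0.
Repeated root r = 113; include an x factor for the second linearly independent solution.
General solution: y = (C₁ + C₂x)e^(113x).


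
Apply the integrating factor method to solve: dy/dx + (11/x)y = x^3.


P(x) = 11/x ⇒ μ = x^11.
(x^11 y)' = x^14 ⇒ x^11 y = x^15/(15) + C.
Solve for y: y = (1/15)x^4 + C/x^11.


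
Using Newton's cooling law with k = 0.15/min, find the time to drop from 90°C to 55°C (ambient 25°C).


From T(t) = T_a + (T₀ - T_a)e^(-kt), set T(t) = 55:
(55 - 25) / (90 - 25) = e^(-0.15t), so t = -ln(0.462)/0.15 ≈ 5.2 minutes.


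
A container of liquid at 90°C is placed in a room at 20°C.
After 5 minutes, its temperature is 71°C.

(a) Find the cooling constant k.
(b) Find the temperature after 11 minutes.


Newton's law: T(t) = T_a + (T₀ - T_a)e^(-kt).
(a) Use T(5) = 71: (71 - 20)/(90 - 20) = e^(-k·5), so k = -ln(0.729)/5 ≈ 0.0633.
(b) Apply k to t = 11: T(11) = 20 + (70)e^(-0.697) ≈ 54.9°C.


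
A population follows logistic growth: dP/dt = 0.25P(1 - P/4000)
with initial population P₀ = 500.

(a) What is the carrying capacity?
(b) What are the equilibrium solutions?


Logistic ODE dP/dt = 0.25P(1 - P/4000) has equilibria where dP/dt = 0, i.e. P = 0 or P = 4000.
The coefficient (1 - P/K) = 0 when P = K, identifying K = 4000 as the carrying capacity.
(a) K = 4000; (b) equilibria P = 0 and P = 4000.


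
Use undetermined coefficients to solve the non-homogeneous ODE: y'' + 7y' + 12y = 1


Characteristic roots of r² + 7r + 12 = 0 are -4, -3.
y_h = C₁e^(-4x) + C₂e^(-3x).
Constant forcing; try y_p = A. Then 12A = 1 ⇒ A = 1/12.
General solution: y = C₁e^(-4x) + C₂e^(-3x) + 1/12.


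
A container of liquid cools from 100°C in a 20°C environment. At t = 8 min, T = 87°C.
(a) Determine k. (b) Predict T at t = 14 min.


Newton's law: T(t) = T_a + (T₀ - T_a)e^(-kt).
(a) Use T(8) = 87: (87 - 20)/(100 - 20) = e^(-k·8), so k = -ln(0.838)/8 ≈ 0.0222.
(b) Apply k to t = 14: T(14) = 20 + (80)e^(-0.310) ≈ 78.7°C.


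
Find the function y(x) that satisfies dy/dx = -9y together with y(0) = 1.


General solution of y' = -9y is y = Ce^(-9x).
Apply y(0) = 1: C = 1.
Particular solution: y = e^(-9x).


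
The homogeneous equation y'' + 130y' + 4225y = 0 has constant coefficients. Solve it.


Characteristic equation: r² + 130r + 4225 = 0, i.e. (r + 65)² = 0.
Repeated root r = -65; include an x factor for the second linearly independent solution.
General solution: y = (C₁ + C₂x)e^(-65x).


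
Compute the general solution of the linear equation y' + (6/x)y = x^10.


P(x) = 6/x ⇒ μ = x^6.
(x^6 y)' = x^6·x^10 = x^16.
Integrate: x^6 y = x^17/(17) + C.
Solve for y: y = (1/17)x^11 + C/x^6.


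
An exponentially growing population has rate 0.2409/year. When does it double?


Exponential growth: P(t) = P₀ e^(0.2409t). Set P(t)/P₀ = 2: e^(0.2409t) = 2.
Solve: t = ln(2)/0.2409 ≈ 2.88 years.


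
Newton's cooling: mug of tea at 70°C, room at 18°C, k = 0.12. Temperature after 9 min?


Newton's law: dT/dt = -k(T - T_a) has solution T(t) = T_a + (T₀ - T_a)e^(-kt).
Plug in T_a = 18, T₀ = 70, k = 0.12, t = 9: T(9) = 18 + (52)e^(-1.08) ≈ 35.7°C.


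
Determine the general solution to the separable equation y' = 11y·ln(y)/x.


Separate: dy/[y ln(y)] = 11 dx/x.
Substitute u = ln(y): du/u = 11 dx/x.
Integrate: ln|ln(y)| = 11ln|x| + C₀, hence ln(y) = C·x^11.


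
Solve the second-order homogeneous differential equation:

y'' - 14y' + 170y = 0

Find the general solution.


Characteristic equation: r² - 14r + 170 = 0.
Discriminant is negative; roots r = 7 ± 11i (complex conjugate pair).
General solution uses e^(α x)(C₁ cos(β x) + C₂ sin(β x)): y = e^(7x)(C₁cos(11x) + C₂sin(11x)).


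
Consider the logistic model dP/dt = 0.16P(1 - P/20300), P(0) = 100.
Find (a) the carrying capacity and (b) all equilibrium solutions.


Logistic ODE dP/dt = 0.16P(1 - P/20300) has equilibria where dP/dt = 0, i.e. P = 0 or P = 20300.
The coefficient (1 - P/K) = 0 when P = K, identifying K = 20300 as the carrying capacity.
(a) K = 20300; (b) equilibria P = 0 and P = 20300.


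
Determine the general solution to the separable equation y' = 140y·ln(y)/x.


Separate: dy/[y ln(y)] = 140 dx/x.
Substitute u = ln(y): du/u = 140 dx/x.
Integrate: ln|ln(y)| = 140ln|x| + C₀, hence ln(y) = C·x^140.


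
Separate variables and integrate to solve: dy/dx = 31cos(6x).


g(y) = 1, so integrate directly: y = ∫ 31cos(6x) dx = (31/6)sin(6x) + C.


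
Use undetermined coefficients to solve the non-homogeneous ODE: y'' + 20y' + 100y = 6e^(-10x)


Characteristic polynomial (r + 10)² = 0; repeated root r = -10.
y_h = (C₁ + C₂x)e^(-10x). Forcing matches the repeated root (resonance), so try y_p = Ax² e^(-10x).
Substitute and solve for A: 2A = 6, so A = 3.
General solution: y = (C₁ + C₂x + 3x²)e^(-10x).


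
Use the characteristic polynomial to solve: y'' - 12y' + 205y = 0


Characteristic equation: r² - 12r + 205 = 0.
Discriminant is negative; roots r = 6 ± 13i (complex conjugate pair).
General solution uses e^(α x)(C₁ cos(β x) + C₂ sin(β x)): y = e^(6x)(C₁cos(13x) + C₂sin(13x)).


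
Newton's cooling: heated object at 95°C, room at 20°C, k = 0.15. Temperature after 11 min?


Newton's law: dT/dt = -k(T - T_a) has solution T(t) = T_a + (T₀ - T_a)e^(-kt).
Plug in T_a = 20, T₀ = 95, k = 0.15, t = 11: T(11) = 20 + (75)e^(-1.65) ≈ 34.4°C.


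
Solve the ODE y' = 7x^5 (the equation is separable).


Integrate both sides with respect to x: y = ∫ 7x^5 dx = (7/6)x^6 + C.


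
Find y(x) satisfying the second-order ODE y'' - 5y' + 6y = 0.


Characteristic equation: r² - 5r + 6 = 0.
Factor: (r - 3)(r - 2) = 0 ⇒ r = 3, 2 (distinct real).
General solution: y = C₁e^(3x) + C₂e^(2x).


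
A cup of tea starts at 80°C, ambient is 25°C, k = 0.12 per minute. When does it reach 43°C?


From T(t) = T_a + (T₀ - T_a)e^(-kt), set T(t) = 43:
(43 - 25) / (80 - 25) = e^(-0.12t), so t = -ln(0.327)/0.12 ≈ 9.3 minutes.


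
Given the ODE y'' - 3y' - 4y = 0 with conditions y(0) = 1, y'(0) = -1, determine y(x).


Characteristic roots of r² - 3r - 4 = 0 are -1, 4.
General solution y = c₁ e^(-x) + c₂ e^(4x).
Apply y(0) = 1: c₁ + c₂ = 1. Apply y'(0) = -1: -1 c₁ + 4 c₂ = -1.
Solve: c₁ = 1, c₂ = 0.
Particular solution: y = e^(-x) + 0e^(4x).


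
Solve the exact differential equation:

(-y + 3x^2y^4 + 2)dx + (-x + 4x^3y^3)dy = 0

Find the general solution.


Check exactness: ∂M/∂y = -1 + 12x^2y^3 and ∂N/∂x = -1 + 12x^2y^3; equal, so the equation is exact.
Integrate M with respect to x (treating y as constant): ∫M dx = -xy + x^3y^4 + 2x + h(y).
Differentiate w.r.t. y and set equal to N: all terms match, so h'(y) = 0 and h is a constant absorbed into C.
General solution: -xy + x^3y^4 + 2x = C.


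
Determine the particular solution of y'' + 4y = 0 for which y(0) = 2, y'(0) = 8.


Characteristic roots of r² + 4 = 0 are ±2i, so y = C₁cos(2x) + C₂sin(2x).
Apply y(0) = 2: C₁ = 2. Differentiate and apply y'(0) = 8: 2·C₂ = 8, so C₂ = 4.
Particular solution: y = 2cos(2x) + 4sin(2x).


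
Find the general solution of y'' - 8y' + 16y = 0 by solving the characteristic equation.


Characteristic equation: r² - 8r + 16 = 0, i.e. (r - 4)² = 0.
Repeated root r = 4; include an x factor for the second linearly independent solution.
General solution: y = (C₁ + C₂x)e^(4x).


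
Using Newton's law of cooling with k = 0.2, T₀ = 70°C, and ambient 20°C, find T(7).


Newton's law: dT/dt = -k(T - T_a) has solution T(t) = T_a + (T₀ - T_a)e^(-kt).
Plug in T_a = 20, T₀ = 70, k = 0.2, t = 7: T(7) = 20 + (50)e^(-1.40) ≈ 32.3°C.


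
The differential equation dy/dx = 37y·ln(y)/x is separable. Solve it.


Separate: dy/[y ln(y)] = 37 dx/x.
Substitute u = ln(y): du/u = 37 dx/x.
Integrate: ln|ln(y)| = 37ln|x| + C₀, hence ln(y) = C·x^37.


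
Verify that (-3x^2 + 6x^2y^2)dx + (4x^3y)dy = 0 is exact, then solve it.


Check exactness: ∂M/∂y = 12x^2y and ∂N/∂x = 12x^2y; equal, so the equation is exact.
Integrate M with respect to x (treating y as constant): ∫M dx = -x^3 + 2x^3y^2 + h(y).
Differentiate w.r.t. y and set equal to N: all terms match, so h'(y) = 0 and h is a constant absorbed into C.
General solution: -x^3 + 2x^3y^2 = C.


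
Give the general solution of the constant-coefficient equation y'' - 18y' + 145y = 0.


Characteristic equation: r² - 18r + 145 = 0.
Discriminant is negative; roots r = 9 ± 8i (complex conjugate pair).
General solution uses e^(α x)(C₁ cos(β x) + C₂ sin(β x)): y = e^(9x)(C₁cos(8x) + C₂sin(8x)).


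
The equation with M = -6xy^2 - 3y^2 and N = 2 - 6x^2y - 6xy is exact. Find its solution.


Check exactness: ∂M/∂y = -12xy - 6y and ∂N/∂x = -12xy - 6y; equal, so the equation is exact.
Integrate M with respect to x (treating y as constant): ∫M dx = -3x^2y^2 - 3xy^2 + h(y).
Differentiate w.r.t. y and set equal to N: the x-dependent terms already match, leaving h'(y) = 2. Integrate: h(y) = 2y.
So F(x,y) = 2y - 3x^2y^2 - 3xy^2.
General solution: 2y - 3x^2y^2 - 3xy^2 = C.


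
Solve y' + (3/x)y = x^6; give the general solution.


P(x) = 3/x ⇒ μ = x^3.
(x^3 y)' = x^3·x^6 = x^9.
Integrate: x^3 y = x^10/(10) + C.
Solve for y: y = (1/10)x^7 + C/x^3.


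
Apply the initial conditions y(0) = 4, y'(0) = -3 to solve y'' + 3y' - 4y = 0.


Characteristic roots of r² + 3r - 4 = 0 are 1, -4.
General solution y = c₁ e^(x) + c₂ e^(-4x).
Apply y(0) = 4: c₁ + c₂ = 4. Apply y'(0) = -3: 1 c₁ - 4 c₂ = -3.
Solve: c₁ = 13/5, c₂ = 7/5.
Particular solution: y = (13/5)e^(x) + (7/5)e^(-4x).


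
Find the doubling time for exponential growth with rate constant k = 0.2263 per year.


Exponential growth: P(t) = P₀ e^(0.2263t). Set P(t)/P₀ = 2: e^(0.2263t) = 2.
Solve: t = ln(2)/0.2263 ≈ 3.06 years.


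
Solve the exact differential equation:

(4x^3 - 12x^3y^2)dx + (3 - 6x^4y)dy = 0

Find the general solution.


Check exactness: ∂M/∂y = -24x^3y and ∂N/∂x = -24x^3y; equal, so the equation is exact.
Integrate M with respect to x (treating y as constant): ∫M dx = x^4 - 3x^4y^2 + h(y).
Differentiate w.r.t. y and set equal to N: the x-dependent terms already match, leaving h'(y) = 3. Integrate: h(y) = 3y.
So F(x,y) = 3y + x^4 - 3x^4y^2.
General solution: 3y + x^4 - 3x^4y^2 = C.


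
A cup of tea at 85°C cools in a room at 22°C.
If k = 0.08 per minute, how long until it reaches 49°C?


From T(t) = T_a + (T₀ - T_a)e^(-kt), set T(t) = 49:
(49 - 22) / (85 - 22) = e^(-0.08t), so t = -ln(0.429)/0.08 ≈ 10.6 minutes.


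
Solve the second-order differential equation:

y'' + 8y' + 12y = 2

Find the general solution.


Characteristic roots of r² + 8r + 12 = 0 are -6, -2.
y_h = C₁e^(-6x) + C₂e^(-2x).
Constant forcing; try y_p = A. Then 12A = 2 ⇒ A = 1/6.
General solution: y = C₁e^(-6x) + C₂e^(-2x) + 1/6.


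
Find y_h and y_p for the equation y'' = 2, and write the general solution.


Characteristic polynomial (r - 0)² = 0; repeated root r = 0.
y_h = (C₁ + C₂x). Forcing matches the repeated root (resonance), so try y_p = Ax².
Substitute and solve for A: 2A = 2, so A = 1.
General solution: y = C₁ + C₂x + x².


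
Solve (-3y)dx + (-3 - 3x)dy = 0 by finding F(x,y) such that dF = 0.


Check exactness: ∂M/∂y = -3 and ∂N/∂x = -3; equal, so the equation is exact.
Integrate M with respect to x (treating y as constant): ∫M dx = -3xy + h(y).
Differentiate w.r.t. y and set equal to N: the x-dependent terms already match, leaving h'(y) = -3. Integrate: h(y) = -3y.
So F(x,y) = -3y - 3xy.
General solution: -3y - 3xy = C.


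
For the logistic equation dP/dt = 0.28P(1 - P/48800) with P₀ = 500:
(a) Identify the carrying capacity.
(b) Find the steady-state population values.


Logistic ODE dP/dt = 0.28P(1 - P/48800) has equilibria where dP/dt = 0, i.e. P = 0 or P = 48800.
The coefficient (1 - P/K) = 0 when P = K, identifying K = 48800 as the carrying capacity.
(a) K = 48800; (b) equilibria P = 0 and P = 48800.


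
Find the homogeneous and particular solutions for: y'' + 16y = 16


Homogeneous part: r² + 16 = 0 ⇒ r = ±4i, so y_h = C₁cos(4x) + C₂sin(4x).
Try constant y_p = A; plug in: 16A = 16 ⇒ A = 1.
General solution: y = C₁cos(4x) + C₂sin(4x) + 1.


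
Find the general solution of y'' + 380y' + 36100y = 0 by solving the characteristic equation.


Characteristic equation: r² + 380r + 36100 = 0, i.e. (r + 190)² = 0.
Repeated root r = -190; include an x factor for the second linearly independent solution.
General solution: y = (C₁ + C₂x)e^(-190x).


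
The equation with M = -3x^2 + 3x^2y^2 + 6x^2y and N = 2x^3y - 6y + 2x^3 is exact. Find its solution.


Check exactness: ∂M/∂y = 6x^2y + 6x^2 and ∂N/∂x = 6x^2y + 6x^2; equal, so the equation is exact.
Integrate M with respect to x (treating y as constant): ∫M dx = -x^3 + x^3y^2 + 2x^3y + h(y).
Differentiate w.r.t. y and set equal to N: the x-dependent terms already match, leaving h'(y) = -6y. Integrate: h(y) = -3y^2.
So F(x,y) = -x^3 + x^3y^2 - 3y^2 + 2x^3y.
General solution: -x^3 + x^3y^2 - 3y^2 + 2x^3y = C.


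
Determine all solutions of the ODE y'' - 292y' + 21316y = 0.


Characteristic equation: r² - 292r + 21316 = 0, i.e. (r - 146)² = 0.
Repeated root r = 146; include an x factor for the second linearly independent solution.
General solution: y = (C₁ + C₂x)e^(146x).


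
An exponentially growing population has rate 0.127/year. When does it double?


Exponential growth: P(t) = P₀ e^(0.127t). Set P(t)/P₀ = 2: e^(0.127t) = 2.
Solve: t = ln(2)/0.127 ≈ 5.46 years.
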